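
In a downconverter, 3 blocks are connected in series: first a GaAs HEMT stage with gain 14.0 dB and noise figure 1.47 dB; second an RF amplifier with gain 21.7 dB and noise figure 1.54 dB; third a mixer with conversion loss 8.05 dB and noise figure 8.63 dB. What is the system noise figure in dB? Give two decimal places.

1.53 dB

Convert to linear (a loss of L dB is a gain of −L dB): F_i = 10^(NF_i/10), G_i = 10^(G_i,dB/10)
  Stage 1: F_1 = 10^(1.47/10) = 1.403, G_1 = 10^(14.0/10) = 25.12
  Stage 2: F_2 = 10^(1.54/10) = 1.426, G_2 = 10^(21.7/10) = 147.9
  Stage 3: F_3 = 10^(8.63/10) = 7.295, G_3 = 10^(−8.05/10) = 0.1567
Friis cascade:
  F = 1.403 + (1.426 − 1)/25.12 + (7.295 − 1)/3715 = 1.421
NF = 10 log₁₀(1.421) = 1.53 dB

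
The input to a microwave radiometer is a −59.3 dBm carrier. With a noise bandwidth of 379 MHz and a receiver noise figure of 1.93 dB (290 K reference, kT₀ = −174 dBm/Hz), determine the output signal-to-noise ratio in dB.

Noise floor: N = −174 + 10 log₁₀(B) + NF
10 log₁₀(3.79×10⁸) = 85.79 dB
N = −174 + 85.79 + 1.93 = −86.28 dBm
SNR = P_sig − N = −59.3 − (−86.28) = 26.98 dB → 27.0 dB

27.0 dB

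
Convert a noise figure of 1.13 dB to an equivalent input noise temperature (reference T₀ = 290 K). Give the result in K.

F = 10^(1.13/10) = 1.29718
T_e = (F − 1)·T₀ = (1.29718 − 1) × 290 = 86.2 K

86.2 K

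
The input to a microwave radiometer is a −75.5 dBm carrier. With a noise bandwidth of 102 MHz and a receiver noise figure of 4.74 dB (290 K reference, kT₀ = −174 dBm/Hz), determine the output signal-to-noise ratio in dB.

13.7 dB

Noise floor: N = −174 + 10 log₁₀(B) + NF
10 log₁₀(1.02×10⁸) = 80.09 dB
N = −174 + 80.09 + 4.74 = −89.17 dBm
SNR = P_sig − N = −75.5 − (−89.17) = 13.67 dB → 13.7 dB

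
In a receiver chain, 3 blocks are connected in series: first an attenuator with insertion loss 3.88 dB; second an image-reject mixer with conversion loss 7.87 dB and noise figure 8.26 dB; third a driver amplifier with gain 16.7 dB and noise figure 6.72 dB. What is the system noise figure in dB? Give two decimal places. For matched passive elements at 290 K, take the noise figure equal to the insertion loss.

Convert to linear (a loss of L dB is a gain of −L dB): F_i = 10^(NF_i/10), G_i = 10^(G_i,dB/10)
  Stage 1: F_1 = 10^(3.88/10) = 2.443, G_1 = 10^(−3.88/10) = 0.4093
  Stage 2: F_2 = 10^(8.26/10) = 6.699, G_2 = 10^(−7.87/10) = 0.1633
  Stage 3: F_3 = 10^(6.72/10) = 4.699, G_3 = 10^(16.7/10) = 46.77
Friis cascade:
  F = 2.443 + (6.699 − 1)/0.4093 + (4.699 − 1)/0.06683 = 71.71
NF = 10 log₁₀(71.71) = 18.56 dB

18.56 dB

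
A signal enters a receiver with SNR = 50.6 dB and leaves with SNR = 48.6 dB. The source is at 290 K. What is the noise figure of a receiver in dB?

NF (dB) = SNR_in(dB) − SNR_out(dB) when the source is at T₀
NF = 50.6 − 48.6 = 2.0 dB

2.0 dB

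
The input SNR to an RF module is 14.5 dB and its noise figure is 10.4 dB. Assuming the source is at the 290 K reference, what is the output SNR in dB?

By definition F = SNR_in/SNR_out, so in dB: SNR_out = SNR_in − NF
SNR_out = 14.5 − 10.4 = 4.1 dB

4.1 dB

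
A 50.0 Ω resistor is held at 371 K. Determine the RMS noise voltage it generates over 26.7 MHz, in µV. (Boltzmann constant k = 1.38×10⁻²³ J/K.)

5.23 µV

V_n = √(4kTRB)
4kTRB = 4 × 1.38×10⁻²³ × 371 × 5.00×10¹ × 2.67×10⁷ = 2.73×10⁻¹¹ V²
V_n = √(2.73×10⁻¹¹) = 5.23×10⁻⁶ V = 5.23 µV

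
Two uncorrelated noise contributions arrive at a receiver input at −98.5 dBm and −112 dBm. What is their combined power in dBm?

Convert to linear, add, convert back:
P₁ = 1.41×10⁻¹³ W, P₂ = 6.31×10⁻¹⁵ W
P_tot = 1.48×10⁻¹³ W → 10 log₁₀(P_tot / 10⁻³) = −98.3 dBm

−98.3 dBm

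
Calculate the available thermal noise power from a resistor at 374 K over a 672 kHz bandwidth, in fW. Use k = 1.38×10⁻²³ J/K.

P_n = kTB = 1.38×10⁻²³ × 374 × 6.72×10⁵ = 3.47×10⁻¹⁵ W = 3.47 fW

3.47 fW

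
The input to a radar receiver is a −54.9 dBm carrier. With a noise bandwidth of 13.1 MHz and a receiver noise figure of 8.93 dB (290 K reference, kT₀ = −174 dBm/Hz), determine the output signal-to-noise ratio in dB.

39.0 dB

Noise floor: N = −174 + 10 log₁₀(B) + NF
10 log₁₀(1.31×10⁷) = 71.17 dB
N = −174 + 71.17 + 8.93 = −93.90 dBm
SNR = P_sig − N = −54.9 − (−93.90) = 39.00 dB → 39.0 dB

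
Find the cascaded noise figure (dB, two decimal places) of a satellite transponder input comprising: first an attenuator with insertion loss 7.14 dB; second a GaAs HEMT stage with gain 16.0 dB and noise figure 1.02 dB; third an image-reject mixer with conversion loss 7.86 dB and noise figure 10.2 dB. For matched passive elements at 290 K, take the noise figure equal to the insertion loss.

8.91 dB

Convert to linear (a loss of L dB is a gain of −L dB): F_i = 10^(NF_i/10), G_i = 10^(G_i,dB/10)
  Stage 1: F_1 = 10^(7.14/10) = 5.176, G_1 = 10^(−7.14/10) = 0.1932
  Stage 2: F_2 = 10^(1.02/10) = 1.265, G_2 = 10^(16.0/10) = 39.81
  Stage 3: F_3 = 10^(10.2/10) = 10.47, G_3 = 10^(−7.86/10) = 0.1637
Friis cascade:
  F = 5.176 + (1.265 − 1)/0.1932 + (10.47 − 1)/7.691 = 7.778
NF = 10 log₁₀(7.778) = 8.91 dB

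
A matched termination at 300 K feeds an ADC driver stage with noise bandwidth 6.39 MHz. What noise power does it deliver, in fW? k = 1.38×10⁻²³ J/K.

P_n = kTB = 1.38×10⁻²³ × 300 × 6.39×10⁶ = 2.65×10⁻¹⁴ W = 26.5 fW

26.5 fW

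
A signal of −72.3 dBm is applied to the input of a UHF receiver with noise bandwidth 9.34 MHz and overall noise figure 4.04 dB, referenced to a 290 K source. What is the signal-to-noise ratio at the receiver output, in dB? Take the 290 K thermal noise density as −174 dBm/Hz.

Noise floor: N = −174 + 10 log₁₀(B) + NF
10 log₁₀(9.34×10⁶) = 69.7 dB
N = −174 + 69.7 + 4.04 = −100.26 dBm
SNR = P_sig − N = −72.3 − (−100.26) = 27.96 dB → 28.0 dB

28.0 dB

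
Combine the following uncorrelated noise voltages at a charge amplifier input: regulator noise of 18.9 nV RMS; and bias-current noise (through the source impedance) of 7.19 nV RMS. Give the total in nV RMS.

Uncorrelated sources add in power (mean-square): V_tot = √(ΣV_i²)
V_tot = √[(1.89×10⁻⁸)² + (7.19×10⁻⁹)²] = 2.02×10⁻⁸ V = 20.2 nV

20.2 nV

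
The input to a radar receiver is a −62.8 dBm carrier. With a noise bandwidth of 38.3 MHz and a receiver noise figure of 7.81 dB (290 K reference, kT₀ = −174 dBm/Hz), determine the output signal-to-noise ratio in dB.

27.6 dB

Noise floor: N = −174 + 10 log₁₀(B) + NF
10 log₁₀(3.83×10⁷) = 75.83 dB
N = −174 + 75.83 + 7.81 = −90.36 dBm
SNR = P_sig − N = −62.8 − (−90.36) = 27.56 dB → 27.6 dB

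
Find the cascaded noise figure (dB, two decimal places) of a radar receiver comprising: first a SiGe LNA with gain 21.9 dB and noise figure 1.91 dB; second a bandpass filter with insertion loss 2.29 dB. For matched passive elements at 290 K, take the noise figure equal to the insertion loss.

Convert to linear (a loss of L dB is a gain of −L dB): F_i = 10^(NF_i/10), G_i = 10^(G_i,dB/10)
  Stage 1: F_1 = 10^(1.91/10) = 1.552, G_1 = 10^(21.9/10) = 154.9
  Stage 2: F_2 = 10^(2.29/10) = 1.694, G_2 = 10^(−2.29/10) = 0.5902
Friis cascade:
  F = 1.552 + (1.694 − 1)/154.9 = 1.557
NF = 10 log₁₀(1.557) = 1.92 dB

1.92 dB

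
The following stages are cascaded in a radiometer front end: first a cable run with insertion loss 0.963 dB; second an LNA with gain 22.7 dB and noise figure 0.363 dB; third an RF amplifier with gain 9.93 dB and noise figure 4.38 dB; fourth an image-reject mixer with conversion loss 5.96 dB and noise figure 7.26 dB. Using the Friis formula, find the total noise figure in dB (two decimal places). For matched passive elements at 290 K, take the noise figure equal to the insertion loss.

1.37 dB

Convert to linear (a loss of L dB is a gain of −L dB): F_i = 10^(NF_i/10), G_i = 10^(G_i,dB/10)
  Stage 1: F_1 = 10^(0.963/10) = 1.248, G_1 = 10^(−0.963/10) = 0.8011
  Stage 2: F_2 = 10^(0.363/10) = 1.087, G_2 = 10^(22.7/10) = 186.2
  Stage 3: F_3 = 10^(4.38/10) = 2.742, G_3 = 10^(9.93/10) = 9.840
  Stage 4: F_4 = 10^(7.26/10) = 5.321, G_4 = 10^(−5.96/10) = 0.2535
Friis cascade:
  F = 1.248 + (1.087 − 1)/0.8011 + (2.742 − 1)/149.2 + (5.321 − 1)/1468 = 1.372
NF = 10 log₁₀(1.372) = 1.37 dB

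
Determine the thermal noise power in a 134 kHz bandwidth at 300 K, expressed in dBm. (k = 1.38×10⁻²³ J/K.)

−122.6 dBm

P_n = kTB = 1.38×10⁻²³ × 300 × 1.34×10⁵ = 5.55×10⁻¹⁶ W
In dBm: 10 log₁₀(5.55×10⁻¹⁶ / 10⁻³) = −122.6 dBm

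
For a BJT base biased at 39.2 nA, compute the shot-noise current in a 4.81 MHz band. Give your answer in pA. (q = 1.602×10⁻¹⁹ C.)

I_n = √(2qI·B)
2qI·B = 2 × 1.602×10⁻¹⁹ × 3.92×10⁻⁸ × 4.81×10⁶ = 6.04×10⁻²⁰ A²
I_n = √(6.04×10⁻²⁰) = 2.46×10⁻¹⁰ A = 246 pA

246 pA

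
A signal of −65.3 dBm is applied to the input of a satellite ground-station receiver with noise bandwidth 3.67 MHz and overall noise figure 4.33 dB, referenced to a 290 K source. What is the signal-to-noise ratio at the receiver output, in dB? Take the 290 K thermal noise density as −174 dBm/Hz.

Noise floor: N = −174 + 10 log₁₀(B) + NF
10 log₁₀(3.67×10⁶) = 65.65 dB
N = −174 + 65.65 + 4.33 = −104.02 dBm
SNR = P_sig − N = −65.3 − (−104.02) = 38.72 dB → 38.7 dB

38.7 dB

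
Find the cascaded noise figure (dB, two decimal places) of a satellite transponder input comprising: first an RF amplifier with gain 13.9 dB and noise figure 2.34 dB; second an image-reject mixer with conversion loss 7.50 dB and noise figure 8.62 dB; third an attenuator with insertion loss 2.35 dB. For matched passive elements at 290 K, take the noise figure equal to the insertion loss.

Convert to linear (a loss of L dB is a gain of −L dB): F_i = 10^(NF_i/10), G_i = 10^(G_i,dB/10)
  Stage 1: F_1 = 10^(2.34/10) = 1.714, G_1 = 10^(13.9/10) = 24.55
  Stage 2: F_2 = 10^(8.62/10) = 7.278, G_2 = 10^(−7.50/10) = 0.1778
  Stage 3: F_3 = 10^(2.35/10) = 1.718, G_3 = 10^(−2.35/10) = 0.5821
Friis cascade:
  F = 1.714 + (7.278 − 1)/24.55 + (1.718 − 1)/4.365 = 2.134
NF = 10 log₁₀(2.134) = 3.29 dB

3.29 dB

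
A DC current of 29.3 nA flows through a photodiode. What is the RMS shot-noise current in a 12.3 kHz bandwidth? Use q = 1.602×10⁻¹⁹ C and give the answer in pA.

I_n = √(2qI·B)
2qI·B = 2 × 1.602×10⁻¹⁹ × 2.93×10⁻⁸ × 1.23×10⁴ = 1.15×10⁻²² A²
I_n = √(1.15×10⁻²²) = 1.07×10⁻¹¹ A = 10.7 pA

10.7 pA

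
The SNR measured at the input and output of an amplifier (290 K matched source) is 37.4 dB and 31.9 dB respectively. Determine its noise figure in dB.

5.5 dB

NF (dB) = SNR_in(dB) − SNR_out(dB) when the source is at T₀
NF = 37.4 − 31.9 = 5.5 dB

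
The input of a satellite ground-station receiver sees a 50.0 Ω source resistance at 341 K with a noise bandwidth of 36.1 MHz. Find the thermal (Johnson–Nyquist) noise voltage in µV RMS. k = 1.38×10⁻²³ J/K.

V_n = √(4kTRB)
4kTRB = 4 × 1.38×10⁻²³ × 341 × 5.00×10¹ × 3.61×10⁷ = 3.40×10⁻¹¹ V²
V_n = √(3.40×10⁻¹¹) = 5.83×10⁻⁶ V = 5.83 µV

5.83 µV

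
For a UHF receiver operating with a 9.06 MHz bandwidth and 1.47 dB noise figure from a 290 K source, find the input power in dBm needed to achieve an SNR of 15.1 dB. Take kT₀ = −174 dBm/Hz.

Sensitivity = −174 + 10 log₁₀(B) + NF + SNR_min
= −174 + 69.57 + 1.47 + 15.1
= −87.86 dBm → −87.9 dBm

−87.9 dBm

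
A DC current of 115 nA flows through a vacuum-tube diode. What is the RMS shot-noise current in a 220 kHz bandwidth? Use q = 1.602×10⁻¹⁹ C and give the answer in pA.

90.0 pA

I_n = √(2qI·B)
2qI·B = 2 × 1.602×10⁻¹⁹ × 1.15×10⁻⁷ × 2.20×10⁵ = 8.11×10⁻²¹ A²
I_n = √(8.11×10⁻²¹) = 9.00×10⁻¹¹ A = 90.0 pA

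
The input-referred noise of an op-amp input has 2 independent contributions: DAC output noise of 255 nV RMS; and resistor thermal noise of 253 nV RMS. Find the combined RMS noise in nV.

Uncorrelated sources add in power (mean-square): V_tot = √(ΣV_i²)
V_tot = √[(2.55×10⁻⁷)² + (2.53×10⁻⁷)²] = 3.59×10⁻⁷ V = 359 nV

359 nV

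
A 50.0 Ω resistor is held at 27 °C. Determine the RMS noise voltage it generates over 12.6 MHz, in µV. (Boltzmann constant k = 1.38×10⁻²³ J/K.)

3.23 µV

T = 27 °C + 273.15 = 300.15 K
V_n = √(4kTRB)
4kTRB = 4 × 1.38×10⁻²³ × 300.15 × 5.00×10¹ × 1.26×10⁷ = 1.04×10⁻¹¹ V²
V_n = √(1.04×10⁻¹¹) = 3.23×10⁻⁶ V = 3.23 µV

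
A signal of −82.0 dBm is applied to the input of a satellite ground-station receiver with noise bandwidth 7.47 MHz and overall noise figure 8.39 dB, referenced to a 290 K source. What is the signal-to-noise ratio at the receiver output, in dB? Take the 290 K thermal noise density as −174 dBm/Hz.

Noise floor: N = −174 + 10 log₁₀(B) + NF
10 log₁₀(7.47×10⁶) = 68.73 dB
N = −174 + 68.73 + 8.39 = −96.88 dBm
SNR = P_sig − N = −82.0 − (−96.88) = 14.88 dB → 14.9 dB

14.9 dB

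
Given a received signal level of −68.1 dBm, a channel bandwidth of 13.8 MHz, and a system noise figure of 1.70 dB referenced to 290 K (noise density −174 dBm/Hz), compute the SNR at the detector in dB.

Noise floor: N = −174 + 10 log₁₀(B) + NF
10 log₁₀(1.38×10⁷) = 71.4 dB
N = −174 + 71.4 + 1.70 = −100.90 dBm
SNR = P_sig − N = −68.1 − (−100.90) = 32.80 dB → 32.8 dB

32.8 dB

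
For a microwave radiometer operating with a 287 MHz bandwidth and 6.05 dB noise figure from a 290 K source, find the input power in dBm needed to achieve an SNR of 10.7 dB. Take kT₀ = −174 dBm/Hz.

−72.7 dBm

Sensitivity = −174 + 10 log₁₀(B) + NF + SNR_min
= −174 + 84.58 + 6.05 + 10.7
= −72.67 dBm → −72.7 dBm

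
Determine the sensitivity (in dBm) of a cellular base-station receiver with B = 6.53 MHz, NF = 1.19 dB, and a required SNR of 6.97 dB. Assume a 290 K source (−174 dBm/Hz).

−97.7 dBm

Sensitivity = −174 + 10 log₁₀(B) + NF + SNR_min
= −174 + 68.15 + 1.19 + 6.97
= −97.69 dBm → −97.7 dBm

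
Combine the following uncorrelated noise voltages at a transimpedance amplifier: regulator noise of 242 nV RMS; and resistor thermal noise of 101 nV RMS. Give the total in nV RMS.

Uncorrelated sources add in power (mean-square): V_tot = √(ΣV_i²)
V_tot = √[(2.42×10⁻⁷)² + (1.01×10⁻⁷)²] = 2.62×10⁻⁷ V = 262 nV

262 nV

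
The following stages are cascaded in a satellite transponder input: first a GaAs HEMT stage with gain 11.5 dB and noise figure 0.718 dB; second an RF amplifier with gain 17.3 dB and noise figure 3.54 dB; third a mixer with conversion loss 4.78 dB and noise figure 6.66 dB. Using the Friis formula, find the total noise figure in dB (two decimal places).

1.05 dB

Convert to linear (a loss of L dB is a gain of −L dB): F_i = 10^(NF_i/10), G_i = 10^(G_i,dB/10)
  Stage 1: F_1 = 10^(0.718/10) = 1.180, G_1 = 10^(11.5/10) = 14.13
  Stage 2: F_2 = 10^(3.54/10) = 2.259, G_2 = 10^(17.3/10) = 53.70
  Stage 3: F_3 = 10^(6.66/10) = 4.634, G_3 = 10^(−4.78/10) = 0.3327
Friis cascade:
  F = 1.180 + (2.259 − 1)/14.13 + (4.634 − 1)/758.6 = 1.274
NF = 10 log₁₀(1.274) = 1.05 dB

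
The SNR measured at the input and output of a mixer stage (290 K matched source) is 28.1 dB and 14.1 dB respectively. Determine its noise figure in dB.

14.0 dB

NF (dB) = SNR_in(dB) − SNR_out(dB) when the source is at T₀
NF = 28.1 − 14.1 = 14.0 dB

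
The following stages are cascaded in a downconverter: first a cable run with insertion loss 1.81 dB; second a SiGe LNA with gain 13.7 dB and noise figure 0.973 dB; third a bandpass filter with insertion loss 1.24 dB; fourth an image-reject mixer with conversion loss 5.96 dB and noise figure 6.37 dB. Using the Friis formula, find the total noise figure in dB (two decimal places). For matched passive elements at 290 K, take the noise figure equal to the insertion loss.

Convert to linear (a loss of L dB is a gain of −L dB): F_i = 10^(NF_i/10), G_i = 10^(G_i,dB/10)
  Stage 1: F_1 = 10^(1.81/10) = 1.517, G_1 = 10^(−1.81/10) = 0.6592
  Stage 2: F_2 = 10^(0.973/10) = 1.251, G_2 = 10^(13.7/10) = 23.44
  Stage 3: F_3 = 10^(1.24/10) = 1.330, G_3 = 10^(−1.24/10) = 0.7516
  Stage 4: F_4 = 10^(6.37/10) = 4.335, G_4 = 10^(−5.96/10) = 0.2535
Friis cascade:
  F = 1.517 + (1.251 − 1)/0.6592 + (1.330 − 1)/15.45 + (4.335 − 1)/11.61 = 2.207
NF = 10 log₁₀(2.207) = 3.44 dB

3.44 dB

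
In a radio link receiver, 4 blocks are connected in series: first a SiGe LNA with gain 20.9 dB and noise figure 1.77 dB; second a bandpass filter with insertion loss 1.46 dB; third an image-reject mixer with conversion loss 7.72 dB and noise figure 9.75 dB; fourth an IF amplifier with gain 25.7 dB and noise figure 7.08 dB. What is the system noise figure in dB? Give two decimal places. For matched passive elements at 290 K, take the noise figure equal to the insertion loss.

Convert to linear (a loss of L dB is a gain of −L dB): F_i = 10^(NF_i/10), G_i = 10^(G_i,dB/10)
  Stage 1: F_1 = 10^(1.77/10) = 1.503, G_1 = 10^(20.9/10) = 123.0
  Stage 2: F_2 = 10^(1.46/10) = 1.400, G_2 = 10^(−1.46/10) = 0.7145
  Stage 3: F_3 = 10^(9.75/10) = 9.441, G_3 = 10^(−7.72/10) = 0.1690
  Stage 4: F_4 = 10^(7.08/10) = 5.105, G_4 = 10^(25.7/10) = 371.5
Friis cascade:
  F = 1.503 + (1.400 − 1)/123.0 + (9.441 − 1)/87.90 + (5.105 − 1)/14.86 = 1.879
NF = 10 log₁₀(1.879) = 2.74 dB

2.74 dB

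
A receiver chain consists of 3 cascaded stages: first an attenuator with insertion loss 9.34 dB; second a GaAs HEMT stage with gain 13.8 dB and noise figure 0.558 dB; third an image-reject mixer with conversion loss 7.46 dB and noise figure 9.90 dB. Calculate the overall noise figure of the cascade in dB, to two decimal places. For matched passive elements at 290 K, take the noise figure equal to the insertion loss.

11.11 dB

Convert to linear (a loss of L dB is a gain of −L dB): F_i = 10^(NF_i/10), G_i = 10^(G_i,dB/10)
  Stage 1: F_1 = 10^(9.34/10) = 8.590, G_1 = 10^(−9.34/10) = 0.1164
  Stage 2: F_2 = 10^(0.558/10) = 1.137, G_2 = 10^(13.8/10) = 23.99
  Stage 3: F_3 = 10^(9.90/10) = 9.772, G_3 = 10^(−7.46/10) = 0.1795
Friis cascade:
  F = 8.590 + (1.137 − 1)/0.1164 + (9.772 − 1)/2.793 = 12.91
NF = 10 log₁₀(12.91) = 11.11 dB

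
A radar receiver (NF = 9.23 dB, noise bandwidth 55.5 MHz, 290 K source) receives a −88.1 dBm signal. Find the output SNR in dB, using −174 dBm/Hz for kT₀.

−0.8 dB

Noise floor: N = −174 + 10 log₁₀(B) + NF
10 log₁₀(5.55×10⁷) = 77.44 dB
N = −174 + 77.44 + 9.23 = −87.33 dBm
SNR = P_sig − N = −88.1 − (−87.33) = −0.77 dB → −0.8 dB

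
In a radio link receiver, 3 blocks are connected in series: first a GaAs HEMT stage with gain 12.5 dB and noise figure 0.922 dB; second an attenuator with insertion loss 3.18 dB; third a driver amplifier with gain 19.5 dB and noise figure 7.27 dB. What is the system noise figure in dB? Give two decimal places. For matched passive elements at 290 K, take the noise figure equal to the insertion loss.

2.56 dB

Convert to linear (a loss of L dB is a gain of −L dB): F_i = 10^(NF_i/10), G_i = 10^(G_i,dB/10)
  Stage 1: F_1 = 10^(0.922/10) = 1.237, G_1 = 10^(12.5/10) = 17.78
  Stage 2: F_2 = 10^(3.18/10) = 2.080, G_2 = 10^(−3.18/10) = 0.4808
  Stage 3: F_3 = 10^(7.27/10) = 5.333, G_3 = 10^(19.5/10) = 89.13
Friis cascade:
  F = 1.237 + (2.080 − 1)/17.78 + (5.333 − 1)/8.551 = 1.804
NF = 10 log₁₀(1.804) = 2.56 dB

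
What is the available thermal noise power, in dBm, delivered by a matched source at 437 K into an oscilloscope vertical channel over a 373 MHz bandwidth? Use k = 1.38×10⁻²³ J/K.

P_n = kTB = 1.38×10⁻²³ × 437 × 3.73×10⁸ = 2.25×10⁻¹² W
In dBm: 10 log₁₀(2.25×10⁻¹² / 10⁻³) = −86.5 dBm

−86.5 dBm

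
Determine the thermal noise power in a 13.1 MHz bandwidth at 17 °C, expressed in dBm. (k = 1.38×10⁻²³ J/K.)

T = 17 °C + 273.15 = 290.15 K
P_n = kTB = 1.38×10⁻²³ × 290.15 × 1.31×10⁷ = 5.25×10⁻¹⁴ W
In dBm: 10 log₁₀(5.25×10⁻¹⁴ / 10⁻³) = −102.8 dBm

−102.8 dBm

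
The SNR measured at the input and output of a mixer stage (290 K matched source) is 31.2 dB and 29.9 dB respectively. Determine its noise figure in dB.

NF (dB) = SNR_in(dB) − SNR_out(dB) when the source is at T₀
NF = 31.2 − 29.9 = 1.3 dB

1.3 dB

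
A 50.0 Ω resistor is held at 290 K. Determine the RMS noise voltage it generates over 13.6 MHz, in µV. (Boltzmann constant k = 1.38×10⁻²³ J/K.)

3.30 µV

V_n = √(4kTRB)
4kTRB = 4 × 1.38×10⁻²³ × 290 × 5.00×10¹ × 1.36×10⁷ = 1.09×10⁻¹¹ V²
V_n = √(1.09×10⁻¹¹) = 3.30×10⁻⁶ V = 3.30 µV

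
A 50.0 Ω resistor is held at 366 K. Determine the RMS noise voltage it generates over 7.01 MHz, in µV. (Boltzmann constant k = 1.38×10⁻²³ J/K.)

V_n = √(4kTRB)
4kTRB = 4 × 1.38×10⁻²³ × 366 × 5.00×10¹ × 7.01×10⁶ = 7.08×10⁻¹² V²
V_n = √(7.08×10⁻¹²) = 2.66×10⁻⁶ V = 2.66 µV

2.66 µV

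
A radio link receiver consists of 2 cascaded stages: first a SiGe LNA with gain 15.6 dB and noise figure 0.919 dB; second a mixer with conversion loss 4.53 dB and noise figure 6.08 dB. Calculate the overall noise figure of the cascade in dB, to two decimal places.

1.21 dB

Convert to linear (a loss of L dB is a gain of −L dB): F_i = 10^(NF_i/10), G_i = 10^(G_i,dB/10)
  Stage 1: F_1 = 10^(0.919/10) = 1.236, G_1 = 10^(15.6/10) = 36.31
  Stage 2: F_2 = 10^(6.08/10) = 4.055, G_2 = 10^(−4.53/10) = 0.3524
Friis cascade:
  F = 1.236 + (4.055 − 1)/36.31 = 1.320
NF = 10 log₁₀(1.320) = 1.21 dB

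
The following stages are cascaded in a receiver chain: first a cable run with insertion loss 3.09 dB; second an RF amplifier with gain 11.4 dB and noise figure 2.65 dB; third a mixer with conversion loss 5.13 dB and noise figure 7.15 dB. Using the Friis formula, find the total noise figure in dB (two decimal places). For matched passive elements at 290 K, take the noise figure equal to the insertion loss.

6.40 dB

Convert to linear (a loss of L dB is a gain of −L dB): F_i = 10^(NF_i/10), G_i = 10^(G_i,dB/10)
  Stage 1: F_1 = 10^(3.09/10) = 2.037, G_1 = 10^(−3.09/10) = 0.4909
  Stage 2: F_2 = 10^(2.65/10) = 1.841, G_2 = 10^(11.4/10) = 13.80
  Stage 3: F_3 = 10^(7.15/10) = 5.188, G_3 = 10^(−5.13/10) = 0.3069
Friis cascade:
  F = 2.037 + (1.841 − 1)/0.4909 + (5.188 − 1)/6.776 = 4.368
NF = 10 log₁₀(4.368) = 6.40 dB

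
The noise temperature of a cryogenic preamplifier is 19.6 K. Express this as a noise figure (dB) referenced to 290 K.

F = 1 + T_e/T₀ = 1 + 19.6/290 = 1.06759
NF = 10 log₁₀(1.06759) = 0.284 dB

0.284 dB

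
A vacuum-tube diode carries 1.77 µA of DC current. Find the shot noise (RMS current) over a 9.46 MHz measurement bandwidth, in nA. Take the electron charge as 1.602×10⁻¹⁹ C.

2.32 nA

I_n = √(2qI·B)
2qI·B = 2 × 1.602×10⁻¹⁹ × 1.77×10⁻⁶ × 9.46×10⁶ = 5.36×10⁻¹⁸ A²
I_n = √(5.36×10⁻¹⁸) = 2.32×10⁻⁹ A = 2.32 nA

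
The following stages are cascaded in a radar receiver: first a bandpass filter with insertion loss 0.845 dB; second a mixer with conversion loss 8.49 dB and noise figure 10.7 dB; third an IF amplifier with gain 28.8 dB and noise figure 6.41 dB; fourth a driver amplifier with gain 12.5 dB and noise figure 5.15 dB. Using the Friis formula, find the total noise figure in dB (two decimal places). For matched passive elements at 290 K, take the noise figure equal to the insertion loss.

16.36 dB

Convert to linear (a loss of L dB is a gain of −L dB): F_i = 10^(NF_i/10), G_i = 10^(G_i,dB/10)
  Stage 1: F_1 = 10^(0.845/10) = 1.215, G_1 = 10^(−0.845/10) = 0.8232
  Stage 2: F_2 = 10^(10.7/10) = 11.75, G_2 = 10^(−8.49/10) = 0.1416
  Stage 3: F_3 = 10^(6.41/10) = 4.375, G_3 = 10^(28.8/10) = 758.6
  Stage 4: F_4 = 10^(5.15/10) = 3.273, G_4 = 10^(12.5/10) = 17.78
Friis cascade:
  F = 1.215 + (11.75 − 1)/0.8232 + (4.375 − 1)/0.1165 + (3.273 − 1)/88.41 = 43.26
NF = 10 log₁₀(43.26) = 16.36 dB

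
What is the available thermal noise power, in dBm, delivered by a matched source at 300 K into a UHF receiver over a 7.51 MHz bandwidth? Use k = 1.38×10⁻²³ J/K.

P_n = kTB = 1.38×10⁻²³ × 300 × 7.51×10⁶ = 3.11×10⁻¹⁴ W
In dBm: 10 log₁₀(3.11×10⁻¹⁴ / 10⁻³) = −105.1 dBm

−105.1 dBm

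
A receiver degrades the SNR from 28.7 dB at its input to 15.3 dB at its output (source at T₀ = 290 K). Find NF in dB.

13.4 dB

NF (dB) = SNR_in(dB) − SNR_out(dB) when the source is at T₀
NF = 28.7 − 15.3 = 13.4 dB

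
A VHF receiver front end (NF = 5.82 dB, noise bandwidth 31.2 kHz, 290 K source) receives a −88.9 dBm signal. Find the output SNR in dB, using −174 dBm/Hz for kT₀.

34.3 dB

Noise floor: N = −174 + 10 log₁₀(B) + NF
10 log₁₀(3.12×10⁴) = 44.94 dB
N = −174 + 44.94 + 5.82 = −123.24 dBm
SNR = P_sig − N = −88.9 − (−123.24) = 34.34 dB → 34.3 dB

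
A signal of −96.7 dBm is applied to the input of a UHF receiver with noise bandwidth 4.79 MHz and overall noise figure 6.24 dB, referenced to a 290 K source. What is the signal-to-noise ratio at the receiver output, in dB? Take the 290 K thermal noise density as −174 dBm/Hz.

4.3 dB

Noise floor: N = −174 + 10 log₁₀(B) + NF
10 log₁₀(4.79×10⁶) = 66.8 dB
N = −174 + 66.8 + 6.24 = −100.96 dBm
SNR = P_sig − N = −96.7 − (−100.96) = 4.26 dB → 4.3 dB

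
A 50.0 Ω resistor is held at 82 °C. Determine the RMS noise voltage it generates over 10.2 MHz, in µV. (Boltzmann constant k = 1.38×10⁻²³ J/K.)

T = 82 °C + 273.15 = 355.15 K
V_n = √(4kTRB)
4kTRB = 4 × 1.38×10⁻²³ × 355.15 × 5.00×10¹ × 1.02×10⁷ = 1.00×10⁻¹¹ V²
V_n = √(1.00×10⁻¹¹) = 3.16×10⁻⁶ V = 3.16 µV

3.16 µV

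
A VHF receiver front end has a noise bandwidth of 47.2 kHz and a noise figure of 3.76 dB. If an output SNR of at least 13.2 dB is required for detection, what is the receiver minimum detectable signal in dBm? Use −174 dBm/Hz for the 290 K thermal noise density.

−110.3 dBm

Sensitivity = −174 + 10 log₁₀(B) + NF + SNR_min
= −174 + 46.74 + 3.76 + 13.2
= −110.30 dBm → −110.3 dBm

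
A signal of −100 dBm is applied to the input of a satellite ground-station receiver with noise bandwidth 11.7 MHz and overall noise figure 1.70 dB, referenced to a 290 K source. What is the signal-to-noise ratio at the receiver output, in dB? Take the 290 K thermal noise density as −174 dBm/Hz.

Noise floor: N = −174 + 10 log₁₀(B) + NF
10 log₁₀(1.17×10⁷) = 70.68 dB
N = −174 + 70.68 + 1.70 = −101.62 dBm
SNR = P_sig − N = −100 − (−101.62) = 1.62 dB → 1.6 dB

1.6 dB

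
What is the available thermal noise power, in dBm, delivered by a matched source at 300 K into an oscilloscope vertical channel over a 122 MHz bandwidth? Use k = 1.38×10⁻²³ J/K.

−93.0 dBm

P_n = kTB = 1.38×10⁻²³ × 300 × 1.22×10⁸ = 5.05×10⁻¹³ W
In dBm: 10 log₁₀(5.05×10⁻¹³ / 10⁻³) = −93.0 dBm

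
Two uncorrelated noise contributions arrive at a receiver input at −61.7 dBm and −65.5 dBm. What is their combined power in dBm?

Convert to linear, add, convert back:
P₁ = 6.76×10⁻¹⁰ W, P₂ = 2.82×10⁻¹⁰ W
P_tot = 9.58×10⁻¹⁰ W → 10 log₁₀(P_tot / 10⁻³) = −60.2 dBm

−60.2 dBm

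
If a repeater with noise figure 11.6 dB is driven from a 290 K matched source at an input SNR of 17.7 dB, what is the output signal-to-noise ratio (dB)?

By definition F = SNR_in/SNR_out, so in dB: SNR_out = SNR_in − NF
SNR_out = 17.7 − 11.6 = 6.1 dB

6.1 dB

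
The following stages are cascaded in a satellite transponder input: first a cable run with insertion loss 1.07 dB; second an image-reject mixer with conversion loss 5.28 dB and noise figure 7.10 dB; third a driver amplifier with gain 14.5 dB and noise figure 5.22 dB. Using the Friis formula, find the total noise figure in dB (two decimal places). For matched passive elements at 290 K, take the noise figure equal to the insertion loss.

12.20 dB

Convert to linear (a loss of L dB is a gain of −L dB): F_i = 10^(NF_i/10), G_i = 10^(G_i,dB/10)
  Stage 1: F_1 = 10^(1.07/10) = 1.279, G_1 = 10^(−1.07/10) = 0.7816
  Stage 2: F_2 = 10^(7.10/10) = 5.129, G_2 = 10^(−5.28/10) = 0.2965
  Stage 3: F_3 = 10^(5.22/10) = 3.327, G_3 = 10^(14.5/10) = 28.18
Friis cascade:
  F = 1.279 + (5.129 − 1)/0.7816 + (3.327 − 1)/0.2317 = 16.60
NF = 10 log₁₀(16.60) = 12.20 dB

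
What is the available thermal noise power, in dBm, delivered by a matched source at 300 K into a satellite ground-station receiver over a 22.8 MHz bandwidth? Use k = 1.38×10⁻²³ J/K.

−100.3 dBm

P_n = kTB = 1.38×10⁻²³ × 300 × 2.28×10⁷ = 9.44×10⁻¹⁴ W
In dBm: 10 log₁₀(9.44×10⁻¹⁴ / 10⁻³) = −100.3 dBm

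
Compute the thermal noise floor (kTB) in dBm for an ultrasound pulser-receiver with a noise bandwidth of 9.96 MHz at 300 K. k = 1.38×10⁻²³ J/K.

P_n = kTB = 1.38×10⁻²³ × 300 × 9.96×10⁶ = 4.12×10⁻¹⁴ W
In dBm: 10 log₁₀(4.12×10⁻¹⁴ / 10⁻³) = −103.8 dBm

−103.8 dBm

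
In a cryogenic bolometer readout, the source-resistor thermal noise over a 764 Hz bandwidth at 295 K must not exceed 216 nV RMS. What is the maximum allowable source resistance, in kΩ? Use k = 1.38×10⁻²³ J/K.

3.75 kΩ

Johnson–Nyquist: V_n = √(4kTRB) ⇒ R = V_n² / (4kTB)
4kTB = 4 × 1.38×10⁻²³ × 295 × 7.64×10² = 1.24×10⁻¹⁷
R = (2.16×10⁻⁷)² / 1.24×10⁻¹⁷ = 3.75×10³ Ω = 3.75 kΩ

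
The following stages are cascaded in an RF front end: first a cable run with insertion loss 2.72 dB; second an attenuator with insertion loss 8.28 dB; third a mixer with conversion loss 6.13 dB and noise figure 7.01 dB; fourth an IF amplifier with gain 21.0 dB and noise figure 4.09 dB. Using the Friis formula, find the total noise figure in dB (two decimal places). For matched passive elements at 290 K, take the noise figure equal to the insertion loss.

Convert to linear (a loss of L dB is a gain of −L dB): F_i = 10^(NF_i/10), G_i = 10^(G_i,dB/10)
  Stage 1: F_1 = 10^(2.72/10) = 1.871, G_1 = 10^(−2.72/10) = 0.5346
  Stage 2: F_2 = 10^(8.28/10) = 6.730, G_2 = 10^(−8.28/10) = 0.1486
  Stage 3: F_3 = 10^(7.01/10) = 5.023, G_3 = 10^(−6.13/10) = 0.2438
  Stage 4: F_4 = 10^(4.09/10) = 2.564, G_4 = 10^(21.0/10) = 125.9
Friis cascade:
  F = 1.871 + (6.730 − 1)/0.5346 + (5.023 − 1)/0.07943 + (2.564 − 1)/0.01936 = 144.0
NF = 10 log₁₀(144.0) = 21.58 dB

21.58 dB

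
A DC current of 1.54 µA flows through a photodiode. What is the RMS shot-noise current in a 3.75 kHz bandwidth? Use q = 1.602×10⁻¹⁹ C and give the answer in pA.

43.0 pA

I_n = √(2qI·B)
2qI·B = 2 × 1.602×10⁻¹⁹ × 1.54×10⁻⁶ × 3.75×10³ = 1.85×10⁻²¹ A²
I_n = √(1.85×10⁻²¹) = 4.30×10⁻¹¹ A = 43.0 pA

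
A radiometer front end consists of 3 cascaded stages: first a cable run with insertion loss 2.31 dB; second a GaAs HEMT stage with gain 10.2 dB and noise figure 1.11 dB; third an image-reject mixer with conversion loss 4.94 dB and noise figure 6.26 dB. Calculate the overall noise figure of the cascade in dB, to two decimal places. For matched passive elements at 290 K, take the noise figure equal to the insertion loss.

4.35 dB

Convert to linear (a loss of L dB is a gain of −L dB): F_i = 10^(NF_i/10), G_i = 10^(G_i,dB/10)
  Stage 1: F_1 = 10^(2.31/10) = 1.702, G_1 = 10^(−2.31/10) = 0.5875
  Stage 2: F_2 = 10^(1.11/10) = 1.291, G_2 = 10^(10.2/10) = 10.47
  Stage 3: F_3 = 10^(6.26/10) = 4.227, G_3 = 10^(−4.94/10) = 0.3206
Friis cascade:
  F = 1.702 + (1.291 − 1)/0.5875 + (4.227 − 1)/6.152 = 2.722
NF = 10 log₁₀(2.722) = 4.35 dB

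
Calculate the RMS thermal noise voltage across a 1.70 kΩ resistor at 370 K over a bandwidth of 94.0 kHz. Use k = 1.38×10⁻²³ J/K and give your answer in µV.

1.81 µV

V_n = √(4kTRB)
4kTRB = 4 × 1.38×10⁻²³ × 370 × 1.70×10³ × 9.40×10⁴ = 3.26×10⁻¹² V²
V_n = √(3.26×10⁻¹²) = 1.81×10⁻⁶ V = 1.81 µV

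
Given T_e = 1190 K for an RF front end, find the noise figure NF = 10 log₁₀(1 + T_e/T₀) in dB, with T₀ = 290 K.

F = 1 + T_e/T₀ = 1 + 1190/290 = 5.10345
NF = 10 log₁₀(5.10345) = 7.08 dB

7.08 dB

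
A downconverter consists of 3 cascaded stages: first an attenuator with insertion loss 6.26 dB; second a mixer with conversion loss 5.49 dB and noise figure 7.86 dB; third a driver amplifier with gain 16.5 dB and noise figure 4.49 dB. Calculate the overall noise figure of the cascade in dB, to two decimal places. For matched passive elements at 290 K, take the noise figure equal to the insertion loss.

17.24 dB

Convert to linear (a loss of L dB is a gain of −L dB): F_i = 10^(NF_i/10), G_i = 10^(G_i,dB/10)
  Stage 1: F_1 = 10^(6.26/10) = 4.227, G_1 = 10^(−6.26/10) = 0.2366
  Stage 2: F_2 = 10^(7.86/10) = 6.109, G_2 = 10^(−5.49/10) = 0.2825
  Stage 3: F_3 = 10^(4.49/10) = 2.812, G_3 = 10^(16.5/10) = 44.67
Friis cascade:
  F = 4.227 + (6.109 − 1)/0.2366 + (2.812 − 1)/0.06683 = 52.93
NF = 10 log₁₀(52.93) = 17.24 dB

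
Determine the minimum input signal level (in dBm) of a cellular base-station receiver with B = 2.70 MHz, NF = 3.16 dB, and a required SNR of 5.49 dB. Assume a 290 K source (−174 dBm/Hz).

Sensitivity = −174 + 10 log₁₀(B) + NF + SNR_min
= −174 + 64.31 + 3.16 + 5.49
= −101.04 dBm → −101.0 dBm

−101.0 dBm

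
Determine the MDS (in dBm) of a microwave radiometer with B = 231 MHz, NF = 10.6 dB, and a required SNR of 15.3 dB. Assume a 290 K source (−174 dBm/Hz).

Sensitivity = −174 + 10 log₁₀(B) + NF + SNR_min
= −174 + 83.64 + 10.6 + 15.3
= −64.46 dBm → −64.5 dBm

−64.5 dBm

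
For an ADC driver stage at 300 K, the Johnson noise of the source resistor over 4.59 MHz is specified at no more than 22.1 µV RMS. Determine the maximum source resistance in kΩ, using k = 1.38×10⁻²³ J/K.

Johnson–Nyquist: V_n = √(4kTRB) ⇒ R = V_n² / (4kTB)
4kTB = 4 × 1.38×10⁻²³ × 300 × 4.59×10⁶ = 7.60×10⁻¹⁴
R = (2.21×10⁻⁵)² / 7.60×10⁻¹⁴ = 6.43×10³ Ω = 6.43 kΩ

6.43 kΩ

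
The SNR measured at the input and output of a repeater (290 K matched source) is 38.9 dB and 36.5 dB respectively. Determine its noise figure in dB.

2.4 dB

NF (dB) = SNR_in(dB) − SNR_out(dB) when the source is at T₀
NF = 38.9 − 36.5 = 2.4 dB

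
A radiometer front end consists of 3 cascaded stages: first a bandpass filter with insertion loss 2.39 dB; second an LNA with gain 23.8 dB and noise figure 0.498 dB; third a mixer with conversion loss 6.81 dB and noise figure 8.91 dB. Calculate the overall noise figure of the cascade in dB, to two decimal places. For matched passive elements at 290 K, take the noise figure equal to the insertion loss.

3.00 dB

Convert to linear (a loss of L dB is a gain of −L dB): F_i = 10^(NF_i/10), G_i = 10^(G_i,dB/10)
  Stage 1: F_1 = 10^(2.39/10) = 1.734, G_1 = 10^(−2.39/10) = 0.5768
  Stage 2: F_2 = 10^(0.498/10) = 1.122, G_2 = 10^(23.8/10) = 239.9
  Stage 3: F_3 = 10^(8.91/10) = 7.780, G_3 = 10^(−6.81/10) = 0.2084
Friis cascade:
  F = 1.734 + (1.122 − 1)/0.5768 + (7.780 − 1)/138.4 = 1.993
NF = 10 log₁₀(1.993) = 3.00 dB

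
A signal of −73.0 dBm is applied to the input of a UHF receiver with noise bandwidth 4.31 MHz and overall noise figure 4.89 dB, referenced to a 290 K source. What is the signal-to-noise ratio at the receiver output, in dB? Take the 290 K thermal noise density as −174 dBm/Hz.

Noise floor: N = −174 + 10 log₁₀(B) + NF
10 log₁₀(4.31×10⁶) = 66.34 dB
N = −174 + 66.34 + 4.89 = −102.77 dBm
SNR = P_sig − N = −73.0 − (−102.77) = 29.77 dB → 29.8 dB

29.8 dB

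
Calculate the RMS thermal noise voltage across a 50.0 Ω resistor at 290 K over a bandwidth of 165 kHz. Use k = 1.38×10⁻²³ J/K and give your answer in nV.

363 nV

V_n = √(4kTRB)
4kTRB = 4 × 1.38×10⁻²³ × 290 × 5.00×10¹ × 1.65×10⁵ = 1.32×10⁻¹³ V²
V_n = √(1.32×10⁻¹³) = 3.63×10⁻⁷ V = 363 nV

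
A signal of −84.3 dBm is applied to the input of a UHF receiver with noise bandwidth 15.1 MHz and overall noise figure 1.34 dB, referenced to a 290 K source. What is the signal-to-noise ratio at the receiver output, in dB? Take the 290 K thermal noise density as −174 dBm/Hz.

Noise floor: N = −174 + 10 log₁₀(B) + NF
10 log₁₀(1.51×10⁷) = 71.79 dB
N = −174 + 71.79 + 1.34 = −100.87 dBm
SNR = P_sig − N = −84.3 − (−100.87) = 16.57 dB → 16.6 dB

16.6 dB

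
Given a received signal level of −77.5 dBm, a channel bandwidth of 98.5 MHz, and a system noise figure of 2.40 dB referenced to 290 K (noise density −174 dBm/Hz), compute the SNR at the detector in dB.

Noise floor: N = −174 + 10 log₁₀(B) + NF
10 log₁₀(9.85×10⁷) = 79.93 dB
N = −174 + 79.93 + 2.40 = −91.67 dBm
SNR = P_sig − N = −77.5 − (−91.67) = 14.17 dB → 14.2 dB

14.2 dB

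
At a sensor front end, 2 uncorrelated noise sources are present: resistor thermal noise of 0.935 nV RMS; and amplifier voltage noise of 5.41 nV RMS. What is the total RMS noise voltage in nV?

Uncorrelated sources add in power (mean-square): V_tot = √(ΣV_i²)
V_tot = √[(9.35×10⁻¹⁰)² + (5.41×10⁻⁹)²] = 5.49×10⁻⁹ V = 5.49 nV

5.49 nV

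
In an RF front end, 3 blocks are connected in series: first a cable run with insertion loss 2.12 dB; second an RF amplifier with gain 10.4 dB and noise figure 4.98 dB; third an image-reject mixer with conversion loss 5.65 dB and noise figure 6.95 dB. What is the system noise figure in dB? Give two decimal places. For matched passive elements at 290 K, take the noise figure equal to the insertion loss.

Convert to linear (a loss of L dB is a gain of −L dB): F_i = 10^(NF_i/10), G_i = 10^(G_i,dB/10)
  Stage 1: F_1 = 10^(2.12/10) = 1.629, G_1 = 10^(−2.12/10) = 0.6138
  Stage 2: F_2 = 10^(4.98/10) = 3.148, G_2 = 10^(10.4/10) = 10.96
  Stage 3: F_3 = 10^(6.95/10) = 4.955, G_3 = 10^(−5.65/10) = 0.2723
Friis cascade:
  F = 1.629 + (3.148 − 1)/0.6138 + (4.955 − 1)/6.730 = 5.716
NF = 10 log₁₀(5.716) = 7.57 dB

7.57 dB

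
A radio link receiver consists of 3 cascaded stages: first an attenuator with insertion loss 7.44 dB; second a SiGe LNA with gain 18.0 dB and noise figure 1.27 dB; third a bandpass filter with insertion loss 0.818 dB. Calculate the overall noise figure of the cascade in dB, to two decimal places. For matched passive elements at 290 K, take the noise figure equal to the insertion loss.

Convert to linear (a loss of L dB is a gain of −L dB): F_i = 10^(NF_i/10), G_i = 10^(G_i,dB/10)
  Stage 1: F_1 = 10^(7.44/10) = 5.546, G_1 = 10^(−7.44/10) = 0.1803
  Stage 2: F_2 = 10^(1.27/10) = 1.340, G_2 = 10^(18.0/10) = 63.10
  Stage 3: F_3 = 10^(0.818/10) = 1.207, G_3 = 10^(−0.818/10) = 0.8283
Friis cascade:
  F = 5.546 + (1.340 − 1)/0.1803 + (1.207 − 1)/11.38 = 7.448
NF = 10 log₁₀(7.448) = 8.72 dB

8.72 dB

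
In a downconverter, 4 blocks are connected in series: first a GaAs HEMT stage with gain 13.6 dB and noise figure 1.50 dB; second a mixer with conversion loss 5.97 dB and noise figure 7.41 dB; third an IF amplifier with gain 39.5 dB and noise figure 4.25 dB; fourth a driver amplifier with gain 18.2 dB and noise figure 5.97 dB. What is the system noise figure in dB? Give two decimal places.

2.78 dB

Convert to linear (a loss of L dB is a gain of −L dB): F_i = 10^(NF_i/10), G_i = 10^(G_i,dB/10)
  Stage 1: F_1 = 10^(1.50/10) = 1.413, G_1 = 10^(13.6/10) = 22.91
  Stage 2: F_2 = 10^(7.41/10) = 5.508, G_2 = 10^(−5.97/10) = 0.2529
  Stage 3: F_3 = 10^(4.25/10) = 2.661, G_3 = 10^(39.5/10) = 8913
  Stage 4: F_4 = 10^(5.97/10) = 3.954, G_4 = 10^(18.2/10) = 66.07
Friis cascade:
  F = 1.413 + (5.508 − 1)/22.91 + (2.661 − 1)/5.794 + (3.954 − 1)/5.164×10⁴ = 1.896
NF = 10 log₁₀(1.896) = 2.78 dB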